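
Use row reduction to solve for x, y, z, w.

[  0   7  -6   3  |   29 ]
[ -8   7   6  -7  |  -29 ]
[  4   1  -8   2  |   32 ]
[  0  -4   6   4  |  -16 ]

(3, 2, -2, 1)

Forward elimination on [A|b]:
R1 <-> R2   (pivot in column 1 was zero)
[ -8   7   6  -7  -29 ]
[  0   7  -6   3   29 ]
[  4   1  -8   2   32 ]
[  0  -4   6   4  -16 ]
R3 <- R3 - (-1/2)*R1:  [    0   9/2    -5  -3/2  35/2 ]
R3 <- R3 - (9/14)*R2:  [     0      0   -8/7  -24/7   -8/7 ]
R4 <- R4 - (-4/7)*R2:  [    0     0  18/7  40/7   4/7 ]
R4 <- R4 - (-9/4)*R3:  [  0   0   0  -2  -2 ]
Row echelon form:
[ -8  7     6     -7  |   -29 ]
[  0  7    -6      3  |    29 ]
[  0  0  -8/7  -24/7  |  -8/7 ]
[  0  0     0     -2  |    -2 ]
Back-substitution:
w = (-2) / -2 = 1
z = (-8/7 - (-24/7)*(1)) / (-8/7) = -2
y = (29 - (-6)*(-2) - (3)*(1)) / 7 = 2
x = (-29 - (7)*(2) - (6)*(-2) - (-7)*(1)) / -8 = 3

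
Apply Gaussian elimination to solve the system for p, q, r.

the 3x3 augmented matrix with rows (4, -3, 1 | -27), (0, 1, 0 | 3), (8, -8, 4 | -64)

(-4, 3, -2)

Forward elimination on [A|b]:
R3 <- R3 - (2)*R1:  [   0   -2    2  -10 ]
R3 <- R3 - (-2)*R2:  [  0   0   2  -4 ]
Row echelon form:
[ 4  -3  1  |  -27 ]
[ 0   1  0  |    3 ]
[ 0   0  2  |   -4 ]
Back-substitution:
r = (-4) / 2 = -2
q = (3) / 1 = 3
p = (-27 - (-3)*(3) - (1)*(-2)) / 4 = -4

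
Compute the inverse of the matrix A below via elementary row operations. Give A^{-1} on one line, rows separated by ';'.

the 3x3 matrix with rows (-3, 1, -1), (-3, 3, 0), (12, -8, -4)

Gauss-Jordan on [A | I]:
R1 <- (1/-3)*R1:  [    1  -1/3   1/3  |  -1/3     0     0 ]
R2 <- R2 - (-3)*R1:  [  0   2   1  |  -1   1   0 ]
R3 <- R3 - (12)*R1:  [  0  -4  -8  |   4   0   1 ]
R2 <- (1/2)*R2:  [    0     1   1/2  |  -1/2   1/2     0 ]
R1 <- R1 - (-1/3)*R2:  [    1     0   1/2  |  -1/2   1/6     0 ]
R3 <- R3 - (-4)*R2:  [  0   0  -6  |   2   2   1 ]
R3 <- (1/-6)*R3:  [    0     0     1  |  -1/3  -1/3  -1/6 ]
R1 <- R1 - (1/2)*R3:  [    1     0     0  |  -1/3   1/3  1/12 ]
R2 <- R2 - (1/2)*R3:  [    0     1     0  |  -1/3   2/3  1/12 ]
Right block of [I | A^{-1}] is the inverse:
[ -1/3   1/3  1/12 ]
[ -1/3   2/3  1/12 ]
[ -1/3  -1/3  -1/6 ]

inverse = [-1/3 1/3 1/12; -1/3 2/3 1/12; -1/3 -1/3 -1/6]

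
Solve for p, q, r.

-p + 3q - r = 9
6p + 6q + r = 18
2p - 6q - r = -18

(0, 3, 0)

Forward elimination on [A|b]:
R2 <- R2 - (-6)*R1:  [  0  24  -5  72 ]
R3 <- R3 - (-2)*R1:  [  0   0  -3   0 ]
Row echelon form:
[ -1   3  -1  |   9 ]
[  0  24  -5  |  72 ]
[  0   0  -3  |   0 ]
Back-substitution:
r = (0) / -3 = 0
q = (72 - (-5)*(0)) / 24 = 3
p = (9 - (3)*(3) - (-1)*(0)) / -1 = 0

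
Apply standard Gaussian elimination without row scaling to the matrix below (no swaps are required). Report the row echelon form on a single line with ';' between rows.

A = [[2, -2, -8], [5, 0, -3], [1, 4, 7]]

REF = [2 -2 -8; 0 5 17; 0 0 -6]

Forward elimination:
R2 <- R2 - (5/2)*R1:  [  0   5  17 ]
R3 <- R3 - (1/2)*R1:  [  0   5  11 ]
R3 <- R3 - (1)*R2:  [  0   0  -6 ]
Row echelon form:
[ 2  -2  -8 ]
[ 0   5  17 ]
[ 0   0  -6 ]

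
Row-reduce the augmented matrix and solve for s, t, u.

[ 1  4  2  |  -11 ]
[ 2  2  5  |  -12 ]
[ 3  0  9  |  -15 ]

(1, -2, -2)

Forward elimination on [A|b]:
R2 <- R2 - (2)*R1:  [  0  -6   1  10 ]
R3 <- R3 - (3)*R1:  [   0  -12    3   18 ]
R3 <- R3 - (2)*R2:  [  0   0   1  -2 ]
Row echelon form:
[ 1   4  2  |  -11 ]
[ 0  -6  1  |   10 ]
[ 0   0  1  |   -2 ]
Back-substitution:
u = (-2) / 1 = -2
t = (10 - (1)*(-2)) / -6 = -2
s = (-11 - (4)*(-2) - (2)*(-2)) / 1 = 1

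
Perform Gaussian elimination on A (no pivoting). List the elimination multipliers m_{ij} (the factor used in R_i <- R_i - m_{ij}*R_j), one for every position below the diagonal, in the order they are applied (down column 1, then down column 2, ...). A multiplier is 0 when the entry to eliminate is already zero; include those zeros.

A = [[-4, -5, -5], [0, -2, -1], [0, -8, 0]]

multipliers: 0, 0, 4

Forward elimination:
R2: entry in column 1 is already 0 -> m_{21} = 0 (no row operation needed)
R3: entry in column 1 is already 0 -> m_{31} = 0 (no row operation needed)
R3 <- R3 - (4)*R2:  [ 0  0  4 ]
Multipliers (in order of application): m_{21} = 0, m_{31} = 0, m_{32} = 4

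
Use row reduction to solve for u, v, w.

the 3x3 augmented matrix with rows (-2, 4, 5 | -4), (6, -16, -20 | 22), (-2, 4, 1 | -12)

Forward elimination on [A|b]:
R2 <- R2 - (-3)*R1:  [  0  -4  -5  10 ]
R3 <- R3 - (1)*R1:  [  0   0  -4  -8 ]
Row echelon form:
[ -2   4   5  |  -4 ]
[  0  -4  -5  |  10 ]
[  0   0  -4  |  -8 ]
Back-substitution:
w = (-8) / -4 = 2
v = (10 - (-5)*(2)) / -4 = -5
u = (-4 - (4)*(-5) - (5)*(2)) / -2 = -3

(-3, -5, 2)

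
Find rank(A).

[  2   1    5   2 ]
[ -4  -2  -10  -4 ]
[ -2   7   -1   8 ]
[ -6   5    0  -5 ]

rank(A) = 3

Row reduction:
R2 <- R2 - (-2)*R1:  [ 0  0  0  0 ]
R3 <- R3 - (-1)*R1:  [  0   8   4  10 ]
R4 <- R4 - (-3)*R1:  [  0   8  15   1 ]
R2 <-> R3   (pivot in column 2 was zero)
[ 2  1   5   2 ]
[ 0  8   4  10 ]
[ 0  0   0   0 ]
[ 0  8  15   1 ]
R4 <- R4 - (1)*R2:  [  0   0  11  -9 ]
R3 <-> R4   (pivot in column 3 was zero)
[ 2  1   5   2 ]
[ 0  8   4  10 ]
[ 0  0  11  -9 ]
[ 0  0   0   0 ]
Row echelon form:
[ 2  1   5   2 ]
[ 0  8   4  10 ]
[ 0  0  11  -9 ]
[ 0  0   0   0 ]
Nonzero rows / pivot columns: 3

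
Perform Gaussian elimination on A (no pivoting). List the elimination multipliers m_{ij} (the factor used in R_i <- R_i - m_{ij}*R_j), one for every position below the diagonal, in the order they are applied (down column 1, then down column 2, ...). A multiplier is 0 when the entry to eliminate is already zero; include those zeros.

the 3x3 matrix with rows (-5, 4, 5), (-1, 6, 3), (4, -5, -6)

multipliers: 1/5, -4/5, -9/26

Forward elimination:
R2 <- R2 - (1/5)*R1:  [    0  26/5     2 ]
R3 <- R3 - (-4/5)*R1:  [    0  -9/5    -2 ]
R3 <- R3 - (-9/26)*R2:  [      0       0  -17/13 ]
Multipliers (in order of application): m_{21} = 1/5, m_{31} = -4/5, m_{32} = -9/26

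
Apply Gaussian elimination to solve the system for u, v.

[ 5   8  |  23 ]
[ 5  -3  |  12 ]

(3, 1)

Forward elimination on [A|b]:
R2 <- R2 - (1)*R1:  [   0  -11  -11 ]
Row echelon form:
[ 5    8  |   23 ]
[ 0  -11  |  -11 ]
Back-substitution:
v = (-11) / -11 = 1
u = (23 - (8)*(1)) / 5 = 3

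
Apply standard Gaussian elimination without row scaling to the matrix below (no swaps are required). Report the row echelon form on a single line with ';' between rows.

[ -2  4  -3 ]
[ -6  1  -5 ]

Forward elimination:
R2 <- R2 - (3)*R1:  [   0  -11    4 ]
Row echelon form:
[ -2    4  -3 ]
[  0  -11   4 ]

REF = [-2 4 -3; 0 -11 4]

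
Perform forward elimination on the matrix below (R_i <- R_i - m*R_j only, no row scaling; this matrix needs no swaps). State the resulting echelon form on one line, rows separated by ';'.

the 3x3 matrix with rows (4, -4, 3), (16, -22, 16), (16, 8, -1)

Forward elimination:
R2 <- R2 - (4)*R1:  [  0  -6   4 ]
R3 <- R3 - (4)*R1:  [   0   24  -13 ]
R3 <- R3 - (-4)*R2:  [ 0  0  3 ]
Row echelon form:
[ 4  -4  3 ]
[ 0  -6  4 ]
[ 0   0  3 ]

REF = [4 -4 3; 0 -6 4; 0 0 3]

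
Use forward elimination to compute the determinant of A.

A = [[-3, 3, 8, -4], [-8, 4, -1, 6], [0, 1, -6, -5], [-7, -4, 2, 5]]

Forward elimination:
R2 <- R2 - (8/3)*R1:  [     0     -4  -67/3   50/3 ]
R4 <- R4 - (7/3)*R1:  [     0    -11  -50/3   43/3 ]
R3 <- R3 - (-1/4)*R2:  [       0        0  -139/12     -5/6 ]
R4 <- R4 - (11/4)*R2:  [     0      0  179/4  -63/2 ]
R4 <- R4 - (-537/139)*R3:  [         0          0          0  -4826/139 ]
Upper-triangular form:
[ -3   3        8         -4 ]
[  0  -4    -67/3       50/3 ]
[  0   0  -139/12       -5/6 ]
[  0   0        0  -4826/139 ]
det(A) = (-1)^0 * (-3) * (-4) * (-139/12) * (-4826/139) = 4826  (0 row swaps -> sign +1)

det(A) = 4826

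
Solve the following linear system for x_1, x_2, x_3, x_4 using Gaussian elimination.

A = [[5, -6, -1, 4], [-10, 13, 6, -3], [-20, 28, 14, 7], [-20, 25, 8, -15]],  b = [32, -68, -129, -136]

(4, -1, -2, 1)

Forward elimination on [A|b]:
R2 <- R2 - (-2)*R1:  [  0   1   4   5  -4 ]
R3 <- R3 - (-4)*R1:  [  0   4  10  23  -1 ]
R4 <- R4 - (-4)*R1:  [  0   1   4   1  -8 ]
R3 <- R3 - (4)*R2:  [  0   0  -6   3  15 ]
R4 <- R4 - (1)*R2:  [  0   0   0  -4  -4 ]
Row echelon form:
[ 5  -6  -1   4  |  32 ]
[ 0   1   4   5  |  -4 ]
[ 0   0  -6   3  |  15 ]
[ 0   0   0  -4  |  -4 ]
Back-substitution:
x_4 = (-4) / -4 = 1
x_3 = (15 - (3)*(1)) / -6 = -2
x_2 = (-4 - (4)*(-2) - (5)*(1)) / 1 = -1
x_1 = (32 - (-6)*(-1) - (-1)*(-2) - (4)*(1)) / 5 = 4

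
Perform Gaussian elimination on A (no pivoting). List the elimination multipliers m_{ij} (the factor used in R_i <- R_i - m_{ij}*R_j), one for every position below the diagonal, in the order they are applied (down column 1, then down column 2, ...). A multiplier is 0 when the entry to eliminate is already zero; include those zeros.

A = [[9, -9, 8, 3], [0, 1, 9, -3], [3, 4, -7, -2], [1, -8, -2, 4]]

multipliers: 0, 1/3, 1/9, 7, -7, -541/654

Forward elimination:
R2: entry in column 1 is already 0 -> m_{21} = 0 (no row operation needed)
R3 <- R3 - (1/3)*R1:  [     0      7  -29/3     -3 ]
R4 <- R4 - (1/9)*R1:  [     0     -7  -26/9   11/3 ]
R3 <- R3 - (7)*R2:  [      0       0  -218/3      18 ]
R4 <- R4 - (-7)*R2:  [     0      0  541/9  -52/3 ]
R4 <- R4 - (-541/654)*R3:  [        0         0         0  -799/327 ]
Multipliers (in order of application): m_{21} = 0, m_{31} = 1/3, m_{41} = 1/9, m_{32} = 7, m_{42} = -7, m_{43} = -541/654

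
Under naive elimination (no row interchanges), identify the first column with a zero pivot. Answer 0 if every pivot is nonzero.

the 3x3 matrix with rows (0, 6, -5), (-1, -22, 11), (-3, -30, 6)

first zero-pivot column = 1

Naive forward elimination:
Pivot entry (1,1) is zero but row 2 has -1 in column 1 -> naive elimination stops; a row interchange (e.g. R1 <-> R2) would be required here.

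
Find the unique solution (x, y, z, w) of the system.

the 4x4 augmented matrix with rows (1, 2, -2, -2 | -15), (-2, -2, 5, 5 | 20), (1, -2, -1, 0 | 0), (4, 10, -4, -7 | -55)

(-5, -5, 5, -5)

Forward elimination on [A|b]:
R2 <- R2 - (-2)*R1:  [   0    2    1    1  -10 ]
R3 <- R3 - (1)*R1:  [  0  -4   1   2  15 ]
R4 <- R4 - (4)*R1:  [ 0  2  4  1  5 ]
R3 <- R3 - (-2)*R2:  [  0   0   3   4  -5 ]
R4 <- R4 - (1)*R2:  [  0   0   3   0  15 ]
R4 <- R4 - (1)*R3:  [  0   0   0  -4  20 ]
Row echelon form:
[ 1  2  -2  -2  |  -15 ]
[ 0  2   1   1  |  -10 ]
[ 0  0   3   4  |   -5 ]
[ 0  0   0  -4  |   20 ]
Back-substitution:
w = (20) / -4 = -5
z = (-5 - (4)*(-5)) / 3 = 5
y = (-10 - (1)*(5) - (1)*(-5)) / 2 = -5
x = (-15 - (2)*(-5) - (-2)*(5) - (-2)*(-5)) / 1 = -5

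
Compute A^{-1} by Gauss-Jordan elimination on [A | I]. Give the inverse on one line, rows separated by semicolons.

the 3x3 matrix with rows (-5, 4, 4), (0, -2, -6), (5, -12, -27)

inverse = [-9/5 6 -8/5; -3 23/2 -3; 1 -4 1]

Gauss-Jordan on [A | I]:
R1 <- (1/-5)*R1:  [    1  -4/5  -4/5  |  -1/5     0     0 ]
R3 <- R3 - (5)*R1:  [   0   -8  -23  |    1    0    1 ]
R2 <- (1/-2)*R2:  [    0     1     3  |     0  -1/2     0 ]
R1 <- R1 - (-4/5)*R2:  [    1     0   8/5  |  -1/5  -2/5     0 ]
R3 <- R3 - (-8)*R2:  [  0   0   1  |   1  -4   1 ]
R1 <- R1 - (8/5)*R3:  [    1     0     0  |  -9/5     6  -8/5 ]
R2 <- R2 - (3)*R3:  [    0     1     0  |    -3  23/2    -3 ]
Right block of [I | A^{-1}] is the inverse:
[ -9/5     6  -8/5 ]
[   -3  23/2    -3 ]
[    1    -4     1 ]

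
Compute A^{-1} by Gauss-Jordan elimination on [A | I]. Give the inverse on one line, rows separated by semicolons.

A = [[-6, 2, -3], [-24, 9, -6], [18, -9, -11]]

inverse = [-51/4 49/12 5/4; -31 10 3; 9/2 -3/2 -1/2]

Gauss-Jordan on [A | I]:
R1 <- (1/-6)*R1:  [    1  -1/3   1/2  |  -1/6     0     0 ]
R2 <- R2 - (-24)*R1:  [  0   1   6  |  -4   1   0 ]
R3 <- R3 - (18)*R1:  [   0   -3  -20  |    3    0    1 ]
R1 <- R1 - (-1/3)*R2:  [    1     0   5/2  |  -3/2   1/3     0 ]
R3 <- R3 - (-3)*R2:  [  0   0  -2  |  -9   3   1 ]
R3 <- (1/-2)*R3:  [    0     0     1  |   9/2  -3/2  -1/2 ]
R1 <- R1 - (5/2)*R3:  [     1      0      0  |  -51/4  49/12    5/4 ]
R2 <- R2 - (6)*R3:  [   0    1    0  |  -31   10    3 ]
Right block of [I | A^{-1}] is the inverse:
[ -51/4  49/12   5/4 ]
[   -31     10     3 ]
[   9/2   -3/2  -1/2 ]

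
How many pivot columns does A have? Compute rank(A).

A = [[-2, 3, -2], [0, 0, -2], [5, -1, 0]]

Row reduction:
R3 <- R3 - (-5/2)*R1:  [    0  13/2    -5 ]
R2 <-> R3   (pivot in column 2 was zero)
[ -2     3  -2 ]
[  0  13/2  -5 ]
[  0     0  -2 ]
Row echelon form:
[ -2     3  -2 ]
[  0  13/2  -5 ]
[  0     0  -2 ]
Nonzero rows / pivot columns: 3

rank(A) = 3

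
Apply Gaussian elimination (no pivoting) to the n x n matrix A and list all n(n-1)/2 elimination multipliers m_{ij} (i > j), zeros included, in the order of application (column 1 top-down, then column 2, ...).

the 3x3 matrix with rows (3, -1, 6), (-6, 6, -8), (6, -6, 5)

multipliers: -2, 2, -1

Forward elimination:
R2 <- R2 - (-2)*R1:  [ 0  4  4 ]
R3 <- R3 - (2)*R1:  [  0  -4  -7 ]
R3 <- R3 - (-1)*R2:  [  0   0  -3 ]
Multipliers (in order of application): m_{21} = -2, m_{31} = 2, m_{32} = -1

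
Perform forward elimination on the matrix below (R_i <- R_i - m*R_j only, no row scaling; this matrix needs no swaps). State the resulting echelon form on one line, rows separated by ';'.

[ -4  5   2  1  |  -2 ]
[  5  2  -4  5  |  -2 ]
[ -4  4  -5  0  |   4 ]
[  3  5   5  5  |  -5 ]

Forward elimination:
R2 <- R2 - (-5/4)*R1:  [    0  33/4  -3/2  25/4  -9/2 ]
R3 <- R3 - (1)*R1:  [  0  -1  -7  -1   6 ]
R4 <- R4 - (-3/4)*R1:  [     0   35/4   13/2   23/4  -13/2 ]
R3 <- R3 - (-4/33)*R2:  [      0       0  -79/11   -8/33   60/11 ]
R4 <- R4 - (35/33)*R2:  [      0       0   89/11  -29/33  -19/11 ]
R4 <- R4 - (-89/79)*R3:  [      0       0       0  -91/79  349/79 ]
Row echelon form:
[ -4     5       2       1  |      -2 ]
[  0  33/4    -3/2    25/4  |    -9/2 ]
[  0     0  -79/11   -8/33  |   60/11 ]
[  0     0       0  -91/79  |  349/79 ]

REF = [-4 5 2 1 -2; 0 33/4 -3/2 25/4 -9/2; 0 0 -79/11 -8/33 60/11; 0 0 0 -91/79 349/79]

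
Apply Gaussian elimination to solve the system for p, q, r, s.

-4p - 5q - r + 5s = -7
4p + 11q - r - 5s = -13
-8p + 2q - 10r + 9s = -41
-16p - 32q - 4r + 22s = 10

Forward elimination on [A|b]:
R2 <- R2 - (-1)*R1:  [   0    6   -2    0  -20 ]
R3 <- R3 - (2)*R1:  [   0   12   -8   -1  -27 ]
R4 <- R4 - (4)*R1:  [   0  -12    0    2   38 ]
R3 <- R3 - (2)*R2:  [  0   0  -4  -1  13 ]
R4 <- R4 - (-2)*R2:  [  0   0  -4   2  -2 ]
R4 <- R4 - (1)*R3:  [   0    0    0    3  -15 ]
Row echelon form:
[ -4  -5  -1   5  |   -7 ]
[  0   6  -2   0  |  -20 ]
[  0   0  -4  -1  |   13 ]
[  0   0   0   3  |  -15 ]
Back-substitution:
s = (-15) / 3 = -5
r = (13 - (-1)*(-5)) / -4 = -2
q = (-20 - (-2)*(-2)) / 6 = -4
p = (-7 - (-5)*(-4) - (-1)*(-2) - (5)*(-5)) / -4 = 1

(1, -4, -2, -5)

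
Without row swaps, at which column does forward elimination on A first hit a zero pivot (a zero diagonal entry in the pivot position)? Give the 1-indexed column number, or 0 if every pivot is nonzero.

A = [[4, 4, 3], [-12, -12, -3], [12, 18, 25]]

first zero-pivot column = 2

Naive forward elimination:
R2 <- R2 - (-3)*R1:  [ 0  0  6 ]
R3 <- R3 - (3)*R1:  [  0   6  16 ]
Matrix at this point:
[ 4  4   3 ]
[ 0  0   6 ]
[ 0  6  16 ]
Pivot entry (2,2) is zero but row 3 has 6 in column 2 -> naive elimination stops; a row interchange (e.g. R2 <-> R3) would be required here.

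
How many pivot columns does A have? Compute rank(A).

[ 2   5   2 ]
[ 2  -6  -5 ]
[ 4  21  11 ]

rank(A) = 2

Row reduction:
R2 <- R2 - (1)*R1:  [   0  -11   -7 ]
R3 <- R3 - (2)*R1:  [  0  11   7 ]
R3 <- R3 - (-1)*R2:  [ 0  0  0 ]
Row echelon form:
[ 2    5   2 ]
[ 0  -11  -7 ]
[ 0    0   0 ]
Nonzero rows / pivot columns: 2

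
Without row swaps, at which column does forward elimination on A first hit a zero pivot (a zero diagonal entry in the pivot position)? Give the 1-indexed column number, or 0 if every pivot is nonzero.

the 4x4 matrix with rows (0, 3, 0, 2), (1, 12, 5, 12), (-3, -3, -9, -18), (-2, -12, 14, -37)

Naive forward elimination:
Pivot entry (1,1) is zero but row 2 has 1 in column 1 -> naive elimination stops; a row interchange (e.g. R1 <-> R2) would be required here.

first zero-pivot column = 1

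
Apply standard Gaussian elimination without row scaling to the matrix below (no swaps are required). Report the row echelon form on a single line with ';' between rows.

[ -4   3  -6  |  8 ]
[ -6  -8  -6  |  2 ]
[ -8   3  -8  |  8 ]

REF = [-4 3 -6 8; 0 -25/2 3 -10; 0 0 82/25 -28/5]

Forward elimination:
R2 <- R2 - (3/2)*R1:  [     0  -25/2      3    -10 ]
R3 <- R3 - (2)*R1:  [  0  -3   4  -8 ]
R3 <- R3 - (6/25)*R2:  [     0      0  82/25  -28/5 ]
Row echelon form:
[ -4      3     -6  |      8 ]
[  0  -25/2      3  |    -10 ]
[  0      0  82/25  |  -28/5 ]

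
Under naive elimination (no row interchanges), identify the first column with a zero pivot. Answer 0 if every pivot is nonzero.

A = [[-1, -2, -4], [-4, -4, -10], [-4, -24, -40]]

first zero-pivot column = 3

Naive forward elimination:
R2 <- R2 - (4)*R1:  [ 0  4  6 ]
R3 <- R3 - (4)*R1:  [   0  -16  -24 ]
R3 <- R3 - (-4)*R2:  [ 0  0  0 ]
Matrix at this point:
[ -1  -2  -4 ]
[  0   4   6 ]
[  0   0   0 ]
Pivot entry (3,3) in the last row is zero and there are no rows below to swap with -> zero pivot in column 3 (A is singular).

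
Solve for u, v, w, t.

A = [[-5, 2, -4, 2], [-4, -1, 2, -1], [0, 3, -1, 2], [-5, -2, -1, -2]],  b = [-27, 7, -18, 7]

(1, -2, 2, -5)

Forward elimination on [A|b]:
R2 <- R2 - (4/5)*R1:  [     0  -13/5   26/5  -13/5  143/5 ]
R4 <- R4 - (1)*R1:  [  0  -4   3  -4  34 ]
R3 <- R3 - (-15/13)*R2:  [  0   0   5  -1  15 ]
R4 <- R4 - (20/13)*R2:  [   0    0   -5    0  -10 ]
R4 <- R4 - (-1)*R3:  [  0   0   0  -1   5 ]
Row echelon form:
[ -5      2    -4      2  |    -27 ]
[  0  -13/5  26/5  -13/5  |  143/5 ]
[  0      0     5     -1  |     15 ]
[  0      0     0     -1  |      5 ]
Back-substitution:
t = (5) / -1 = -5
w = (15 - (-1)*(-5)) / 5 = 2
v = (143/5 - (26/5)*(2) - (-13/5)*(-5)) / (-13/5) = -2
u = (-27 - (2)*(-2) - (-4)*(2) - (2)*(-5)) / -5 = 1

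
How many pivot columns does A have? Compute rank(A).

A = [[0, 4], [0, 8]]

Row reduction:
R2 <- R2 - (2)*R1:  [ 0  0 ]
Row echelon form:
[ 0  4 ]
[ 0  0 ]
Nonzero rows / pivot columns: 1

rank(A) = 1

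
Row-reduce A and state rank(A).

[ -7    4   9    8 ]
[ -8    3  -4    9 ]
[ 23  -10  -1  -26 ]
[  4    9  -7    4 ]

rank(A) = 3

Row reduction:
R2 <- R2 - (8/7)*R1:  [      0   -11/7  -100/7    -1/7 ]
R3 <- R3 - (-23/7)*R1:  [     0   22/7  200/7    2/7 ]
R4 <- R4 - (-4/7)*R1:  [     0   79/7  -13/7   60/7 ]
R3 <- R3 - (-2)*R2:  [ 0  0  0  0 ]
R4 <- R4 - (-79/11)*R2:  [        0         0  -1149/11     83/11 ]
R3 <-> R4   (pivot in column 3 was zero)
[ -7      4         9      8 ]
[  0  -11/7    -100/7   -1/7 ]
[  0      0  -1149/11  83/11 ]
[  0      0         0      0 ]
Row echelon form:
[ -7      4         9      8 ]
[  0  -11/7    -100/7   -1/7 ]
[  0      0  -1149/11  83/11 ]
[  0      0         0      0 ]
Nonzero rows / pivot columns: 3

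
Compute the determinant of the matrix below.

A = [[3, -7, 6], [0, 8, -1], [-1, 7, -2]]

det(A) = 14

Forward elimination:
R3 <- R3 - (-1/3)*R1:  [    0  14/3     0 ]
R3 <- R3 - (7/12)*R2:  [    0     0  7/12 ]
Upper-triangular form:
[ 3  -7     6 ]
[ 0   8    -1 ]
[ 0   0  7/12 ]
det(A) = (-1)^0 * (3) * (8) * (7/12) = 14  (0 row swaps -> sign +1)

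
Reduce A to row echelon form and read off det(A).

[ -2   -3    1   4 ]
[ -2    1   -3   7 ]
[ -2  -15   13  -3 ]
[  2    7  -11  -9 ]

det(A) = -96

Forward elimination:
R2 <- R2 - (1)*R1:  [  0   4  -4   3 ]
R3 <- R3 - (1)*R1:  [   0  -12   12   -7 ]
R4 <- R4 - (-1)*R1:  [   0    4  -10   -5 ]
R3 <- R3 - (-3)*R2:  [ 0  0  0  2 ]
R4 <- R4 - (1)*R2:  [  0   0  -6  -8 ]
R3 <-> R4   (pivot in column 3 was zero)
[ -2  -3   1   4 ]
[  0   4  -4   3 ]
[  0   0  -6  -8 ]
[  0   0   0   2 ]
Upper-triangular form:
[ -2  -3   1   4 ]
[  0   4  -4   3 ]
[  0   0  -6  -8 ]
[  0   0   0   2 ]
det(A) = (-1)^1 * (-2) * (4) * (-6) * (2) = -96  (1 row swap -> sign -1)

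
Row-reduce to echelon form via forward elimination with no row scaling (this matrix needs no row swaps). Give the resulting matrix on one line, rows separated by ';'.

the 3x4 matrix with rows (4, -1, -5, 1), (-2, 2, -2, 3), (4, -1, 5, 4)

Forward elimination:
R2 <- R2 - (-1/2)*R1:  [    0   3/2  -9/2   7/2 ]
R3 <- R3 - (1)*R1:  [  0   0  10   3 ]
Row echelon form:
[ 4   -1    -5    1 ]
[ 0  3/2  -9/2  7/2 ]
[ 0    0    10    3 ]

REF = [4 -1 -5 1; 0 3/2 -9/2 7/2; 0 0 10 3]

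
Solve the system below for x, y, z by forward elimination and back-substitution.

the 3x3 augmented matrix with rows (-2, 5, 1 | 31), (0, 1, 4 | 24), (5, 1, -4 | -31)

(-3, 4, 5)

Forward elimination on [A|b]:
R3 <- R3 - (-5/2)*R1:  [    0  27/2  -3/2  93/2 ]
R3 <- R3 - (27/2)*R2:  [      0       0  -111/2  -555/2 ]
Row echelon form:
[ -2  5       1  |      31 ]
[  0  1       4  |      24 ]
[  0  0  -111/2  |  -555/2 ]
Back-substitution:
z = (-555/2) / (-111/2) = 5
y = (24 - (4)*(5)) / 1 = 4
x = (31 - (5)*(4) - (1)*(5)) / -2 = -3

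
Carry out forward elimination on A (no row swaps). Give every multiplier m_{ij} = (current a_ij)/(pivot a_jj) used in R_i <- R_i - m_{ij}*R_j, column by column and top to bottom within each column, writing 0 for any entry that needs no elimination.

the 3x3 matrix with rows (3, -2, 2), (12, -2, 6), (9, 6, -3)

Forward elimination:
R2 <- R2 - (4)*R1:  [  0   6  -2 ]
R3 <- R3 - (3)*R1:  [  0  12  -9 ]
R3 <- R3 - (2)*R2:  [  0   0  -5 ]
Multipliers (in order of application): m_{21} = 4, m_{31} = 3, m_{32} = 2

multipliers: 4, 3, 2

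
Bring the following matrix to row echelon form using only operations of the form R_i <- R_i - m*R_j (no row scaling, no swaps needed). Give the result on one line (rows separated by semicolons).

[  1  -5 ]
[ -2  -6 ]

REF = [1 -5; 0 -16]

Forward elimination:
R2 <- R2 - (-2)*R1:  [   0  -16 ]
Row echelon form:
[ 1   -5 ]
[ 0  -16 ]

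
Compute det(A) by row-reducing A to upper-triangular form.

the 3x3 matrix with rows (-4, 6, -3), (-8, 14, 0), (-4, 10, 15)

det(A) = -48

Forward elimination:
R2 <- R2 - (2)*R1:  [ 0  2  6 ]
R3 <- R3 - (1)*R1:  [  0   4  18 ]
R3 <- R3 - (2)*R2:  [ 0  0  6 ]
Upper-triangular form:
[ -4  6  -3 ]
[  0  2   6 ]
[  0  0   6 ]
det(A) = (-1)^0 * (-4) * (2) * (6) = -48  (0 row swaps -> sign +1)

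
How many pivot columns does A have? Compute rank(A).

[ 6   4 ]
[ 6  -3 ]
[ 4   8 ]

Row reduction:
R2 <- R2 - (1)*R1:  [  0  -7 ]
R3 <- R3 - (2/3)*R1:  [    0  16/3 ]
R3 <- R3 - (-16/21)*R2:  [ 0  0 ]
Row echelon form:
[ 6   4 ]
[ 0  -7 ]
[ 0   0 ]
Nonzero rows / pivot columns: 2

rank(A) = 2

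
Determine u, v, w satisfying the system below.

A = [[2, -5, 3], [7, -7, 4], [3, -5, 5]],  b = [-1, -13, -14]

(-3, -4, -5)

Forward elimination on [A|b]:
R2 <- R2 - (7/2)*R1:  [     0   21/2  -13/2  -19/2 ]
R3 <- R3 - (3/2)*R1:  [     0    5/2    1/2  -25/2 ]
R3 <- R3 - (5/21)*R2:  [       0        0    43/21  -215/21 ]
Row echelon form:
[ 2    -5      3  |       -1 ]
[ 0  21/2  -13/2  |    -19/2 ]
[ 0     0  43/21  |  -215/21 ]
Back-substitution:
w = (-215/21) / (43/21) = -5
v = (-19/2 - (-13/2)*(-5)) / (21/2) = -4
u = (-1 - (-5)*(-4) - (3)*(-5)) / 2 = -3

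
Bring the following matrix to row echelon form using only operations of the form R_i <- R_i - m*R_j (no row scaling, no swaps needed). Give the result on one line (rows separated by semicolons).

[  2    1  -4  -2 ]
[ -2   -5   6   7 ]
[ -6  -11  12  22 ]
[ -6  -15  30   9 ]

Forward elimination:
R2 <- R2 - (-1)*R1:  [  0  -4   2   5 ]
R3 <- R3 - (-3)*R1:  [  0  -8   0  16 ]
R4 <- R4 - (-3)*R1:  [   0  -12   18    3 ]
R3 <- R3 - (2)*R2:  [  0   0  -4   6 ]
R4 <- R4 - (3)*R2:  [   0    0   12  -12 ]
R4 <- R4 - (-3)*R3:  [ 0  0  0  6 ]
Row echelon form:
[ 2   1  -4  -2 ]
[ 0  -4   2   5 ]
[ 0   0  -4   6 ]
[ 0   0   0   6 ]

REF = [2 1 -4 -2; 0 -4 2 5; 0 0 -4 6; 0 0 0 6]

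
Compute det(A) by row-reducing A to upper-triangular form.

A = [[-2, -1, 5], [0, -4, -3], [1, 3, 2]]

Forward elimination:
R3 <- R3 - (-1/2)*R1:  [   0  5/2  9/2 ]
R3 <- R3 - (-5/8)*R2:  [    0     0  21/8 ]
Upper-triangular form:
[ -2  -1     5 ]
[  0  -4    -3 ]
[  0   0  21/8 ]
det(A) = (-1)^0 * (-2) * (-4) * (21/8) = 21  (0 row swaps -> sign +1)

det(A) = 21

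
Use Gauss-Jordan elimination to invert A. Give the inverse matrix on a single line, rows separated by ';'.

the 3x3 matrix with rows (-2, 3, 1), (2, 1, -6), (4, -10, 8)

inverse = [13/10 17/20 19/40; 1 1/2 1/4; 3/5 1/5 1/5]

Gauss-Jordan on [A | I]:
R1 <- (1/-2)*R1:  [    1  -3/2  -1/2  |  -1/2     0     0 ]
R2 <- R2 - (2)*R1:  [  0   4  -5  |   1   1   0 ]
R3 <- R3 - (4)*R1:  [  0  -4  10  |   2   0   1 ]
R2 <- (1/4)*R2:  [    0     1  -5/4  |   1/4   1/4     0 ]
R1 <- R1 - (-3/2)*R2:  [     1      0  -19/8  |   -1/8    3/8      0 ]
R3 <- R3 - (-4)*R2:  [ 0  0  5  |  3  1  1 ]
R3 <- (1/5)*R3:  [   0    0    1  |  3/5  1/5  1/5 ]
R1 <- R1 - (-19/8)*R3:  [     1      0      0  |  13/10  17/20  19/40 ]
R2 <- R2 - (-5/4)*R3:  [   0    1    0  |    1  1/2  1/4 ]
Right block of [I | A^{-1}] is the inverse:
[ 13/10  17/20  19/40 ]
[     1    1/2    1/4 ]
[   3/5    1/5    1/5 ]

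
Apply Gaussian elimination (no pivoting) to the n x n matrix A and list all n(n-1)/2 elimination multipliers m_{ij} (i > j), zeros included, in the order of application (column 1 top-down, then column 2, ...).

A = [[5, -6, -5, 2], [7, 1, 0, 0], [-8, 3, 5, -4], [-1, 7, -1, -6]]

Forward elimination:
R2 <- R2 - (7/5)*R1:  [     0   47/5      7  -14/5 ]
R3 <- R3 - (-8/5)*R1:  [     0  -33/5     -3   -4/5 ]
R4 <- R4 - (-1/5)*R1:  [     0   29/5     -2  -28/5 ]
R3 <- R3 - (-33/47)*R2:  [       0        0    90/47  -130/47 ]
R4 <- R4 - (29/47)*R2:  [       0        0  -297/47  -182/47 ]
R4 <- R4 - (-33/10)*R3:  [   0    0    0  -13 ]
Multipliers (in order of application): m_{21} = 7/5, m_{31} = -8/5, m_{41} = -1/5, m_{32} = -33/47, m_{42} = 29/47, m_{43} = -33/10

multipliers: 7/5, -8/5, -1/5, -33/47, 29/47, -33/10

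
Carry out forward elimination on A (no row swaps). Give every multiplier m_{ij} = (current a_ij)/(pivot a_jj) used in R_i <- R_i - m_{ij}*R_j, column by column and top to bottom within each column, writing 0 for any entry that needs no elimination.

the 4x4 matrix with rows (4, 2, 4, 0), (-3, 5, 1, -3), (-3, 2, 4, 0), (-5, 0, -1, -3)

multipliers: -3/4, -3/4, -5/4, 7/13, 5/13, 32/63

Forward elimination:
R2 <- R2 - (-3/4)*R1:  [    0  13/2     4    -3 ]
R3 <- R3 - (-3/4)*R1:  [   0  7/2    7    0 ]
R4 <- R4 - (-5/4)*R1:  [   0  5/2    4   -3 ]
R3 <- R3 - (7/13)*R2:  [     0      0  63/13  21/13 ]
R4 <- R4 - (5/13)*R2:  [      0       0   32/13  -24/13 ]
R4 <- R4 - (32/63)*R3:  [    0     0     0  -8/3 ]
Multipliers (in order of application): m_{21} = -3/4, m_{31} = -3/4, m_{41} = -5/4, m_{32} = 7/13, m_{42} = 5/13, m_{43} = 32/63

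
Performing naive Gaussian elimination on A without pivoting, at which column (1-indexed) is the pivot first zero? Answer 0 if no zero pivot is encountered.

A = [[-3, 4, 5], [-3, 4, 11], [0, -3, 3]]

Naive forward elimination:
R2 <- R2 - (1)*R1:  [ 0  0  6 ]
Matrix at this point:
[ -3   4  5 ]
[  0   0  6 ]
[  0  -3  3 ]
Pivot entry (2,2) is zero but row 3 has -3 in column 2 -> naive elimination stops; a row interchange (e.g. R2 <-> R3) would be required here.

first zero-pivot column = 2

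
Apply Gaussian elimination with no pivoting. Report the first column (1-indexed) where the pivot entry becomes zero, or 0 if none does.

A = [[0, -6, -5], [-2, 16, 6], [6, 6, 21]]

Naive forward elimination:
Pivot entry (1,1) is zero but row 2 has -2 in column 1 -> naive elimination stops; a row interchange (e.g. R1 <-> R2) would be required here.

first zero-pivot column = 1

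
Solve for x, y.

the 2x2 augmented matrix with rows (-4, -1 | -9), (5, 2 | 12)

(2, 1)

Forward elimination on [A|b]:
R2 <- R2 - (-5/4)*R1:  [   0  3/4  3/4 ]
Row echelon form:
[ -4   -1  |   -9 ]
[  0  3/4  |  3/4 ]
Back-substitution:
y = (3/4) / (3/4) = 1
x = (-9 - (-1)*(1)) / -4 = 2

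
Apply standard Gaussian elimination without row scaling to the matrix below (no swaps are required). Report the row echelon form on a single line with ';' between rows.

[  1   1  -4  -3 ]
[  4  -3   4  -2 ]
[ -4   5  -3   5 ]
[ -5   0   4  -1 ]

REF = [1 1 -4 -3; 0 -7 20 10; 0 0 47/7 41/7; 0 0 0 -346/47]

Forward elimination:
R2 <- R2 - (4)*R1:  [  0  -7  20  10 ]
R3 <- R3 - (-4)*R1:  [   0    9  -19   -7 ]
R4 <- R4 - (-5)*R1:  [   0    5  -16  -16 ]
R3 <- R3 - (-9/7)*R2:  [    0     0  47/7  41/7 ]
R4 <- R4 - (-5/7)*R2:  [     0      0  -12/7  -62/7 ]
R4 <- R4 - (-12/47)*R3:  [       0        0        0  -346/47 ]
Row echelon form:
[ 1   1    -4       -3 ]
[ 0  -7    20       10 ]
[ 0   0  47/7     41/7 ]
[ 0   0     0  -346/47 ]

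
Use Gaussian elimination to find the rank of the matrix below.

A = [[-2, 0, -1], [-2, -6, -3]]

Row reduction:
R2 <- R2 - (1)*R1:  [  0  -6  -2 ]
Row echelon form:
[ -2   0  -1 ]
[  0  -6  -2 ]
Nonzero rows / pivot columns: 2

rank(A) = 2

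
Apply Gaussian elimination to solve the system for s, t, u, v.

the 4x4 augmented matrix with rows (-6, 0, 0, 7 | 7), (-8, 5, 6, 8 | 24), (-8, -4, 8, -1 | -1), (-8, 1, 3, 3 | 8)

Forward elimination on [A|b]:
R2 <- R2 - (4/3)*R1:  [    0     5     6  -4/3  44/3 ]
R3 <- R3 - (4/3)*R1:  [     0     -4      8  -31/3  -31/3 ]
R4 <- R4 - (4/3)*R1:  [     0      1      3  -19/3   -4/3 ]
R3 <- R3 - (-4/5)*R2:  [     0      0   64/5  -57/5    7/5 ]
R4 <- R4 - (1/5)*R2:  [      0       0     9/5  -91/15  -64/15 ]
R4 <- R4 - (9/64)*R3:  [        0         0         0  -857/192  -857/192 ]
Row echelon form:
[ -6  0     0         7  |         7 ]
[  0  5     6      -4/3  |      44/3 ]
[  0  0  64/5     -57/5  |       7/5 ]
[  0  0     0  -857/192  |  -857/192 ]
Back-substitution:
v = (-857/192) / (-857/192) = 1
u = (7/5 - (-57/5)*(1)) / (64/5) = 1
t = (44/3 - (6)*(1) - (-4/3)*(1)) / 5 = 2
s = (7 - (7)*(1)) / -6 = 0

(0, 2, 1, 1)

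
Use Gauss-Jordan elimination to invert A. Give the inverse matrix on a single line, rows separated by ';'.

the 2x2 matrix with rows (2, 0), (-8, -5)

Gauss-Jordan on [A | I]:
R1 <- (1/2)*R1:  [   1    0  |  1/2    0 ]
R2 <- R2 - (-8)*R1:  [  0  -5  |   4   1 ]
R2 <- (1/-5)*R2:  [    0     1  |  -4/5  -1/5 ]
Right block of [I | A^{-1}] is the inverse:
[  1/2     0 ]
[ -4/5  -1/5 ]

inverse = [1/2 0; -4/5 -1/5]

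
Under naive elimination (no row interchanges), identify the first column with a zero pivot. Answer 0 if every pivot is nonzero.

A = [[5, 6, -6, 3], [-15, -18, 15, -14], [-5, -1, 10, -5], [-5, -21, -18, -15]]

Naive forward elimination:
R2 <- R2 - (-3)*R1:  [  0   0  -3  -5 ]
R3 <- R3 - (-1)*R1:  [  0   5   4  -2 ]
R4 <- R4 - (-1)*R1:  [   0  -15  -24  -12 ]
Matrix at this point:
[ 5    6   -6    3 ]
[ 0    0   -3   -5 ]
[ 0    5    4   -2 ]
[ 0  -15  -24  -12 ]
Pivot entry (2,2) is zero but row 3 has 5 in column 2 -> naive elimination stops; a row interchange (e.g. R2 <-> R3) would be required here.

first zero-pivot column = 2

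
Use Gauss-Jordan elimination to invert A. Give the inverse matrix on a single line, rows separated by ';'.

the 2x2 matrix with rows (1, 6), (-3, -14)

inverse = [-7/2 -3/2; 3/4 1/4]

Gauss-Jordan on [A | I]:
R2 <- R2 - (-3)*R1:  [ 0  4  |  3  1 ]
R2 <- (1/4)*R2:  [   0    1  |  3/4  1/4 ]
R1 <- R1 - (6)*R2:  [    1     0  |  -7/2  -3/2 ]
Right block of [I | A^{-1}] is the inverse:
[ -7/2  -3/2 ]
[  3/4   1/4 ]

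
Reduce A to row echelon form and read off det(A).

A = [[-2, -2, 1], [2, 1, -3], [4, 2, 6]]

det(A) = 24

Forward elimination:
R2 <- R2 - (-1)*R1:  [  0  -1  -2 ]
R3 <- R3 - (-2)*R1:  [  0  -2   8 ]
R3 <- R3 - (2)*R2:  [  0   0  12 ]
Upper-triangular form:
[ -2  -2   1 ]
[  0  -1  -2 ]
[  0   0  12 ]
det(A) = (-1)^0 * (-2) * (-1) * (12) = 24  (0 row swaps -> sign +1)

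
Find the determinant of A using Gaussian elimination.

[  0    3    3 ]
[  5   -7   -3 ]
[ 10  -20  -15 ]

det(A) = 45

Forward elimination:
R1 <-> R2   (pivot in column 1 was zero)
[  5   -7   -3 ]
[  0    3    3 ]
[ 10  -20  -15 ]
R3 <- R3 - (2)*R1:  [  0  -6  -9 ]
R3 <- R3 - (-2)*R2:  [  0   0  -3 ]
Upper-triangular form:
[ 5  -7  -3 ]
[ 0   3   3 ]
[ 0   0  -3 ]
det(A) = (-1)^1 * (5) * (3) * (-3) = 45  (1 row swap -> sign -1)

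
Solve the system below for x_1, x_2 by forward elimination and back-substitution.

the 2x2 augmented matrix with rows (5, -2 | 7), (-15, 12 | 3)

Forward elimination on [A|b]:
R2 <- R2 - (-3)*R1:  [  0   6  24 ]
Row echelon form:
[ 5  -2  |   7 ]
[ 0   6  |  24 ]
Back-substitution:
x_2 = (24) / 6 = 4
x_1 = (7 - (-2)*(4)) / 5 = 3

(3, 4)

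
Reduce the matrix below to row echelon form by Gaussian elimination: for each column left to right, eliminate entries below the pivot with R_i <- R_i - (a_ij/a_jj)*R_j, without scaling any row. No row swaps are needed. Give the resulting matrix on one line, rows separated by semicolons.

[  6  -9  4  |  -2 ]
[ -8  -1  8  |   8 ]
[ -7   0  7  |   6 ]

REF = [6 -9 4 -2; 0 -13 40/3 16/3; 0 0 35/39 -25/39]

Forward elimination:
R2 <- R2 - (-4/3)*R1:  [    0   -13  40/3  16/3 ]
R3 <- R3 - (-7/6)*R1:  [     0  -21/2   35/3   11/3 ]
R3 <- R3 - (21/26)*R2:  [      0       0   35/39  -25/39 ]
Row echelon form:
[ 6   -9      4  |      -2 ]
[ 0  -13   40/3  |    16/3 ]
[ 0    0  35/39  |  -25/39 ]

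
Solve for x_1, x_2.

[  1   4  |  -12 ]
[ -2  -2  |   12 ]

(-4, -2)

Forward elimination on [A|b]:
R2 <- R2 - (-2)*R1:  [   0    6  -12 ]
Row echelon form:
[ 1  4  |  -12 ]
[ 0  6  |  -12 ]
Back-substitution:
x_2 = (-12) / 6 = -2
x_1 = (-12 - (4)*(-2)) / 1 = -4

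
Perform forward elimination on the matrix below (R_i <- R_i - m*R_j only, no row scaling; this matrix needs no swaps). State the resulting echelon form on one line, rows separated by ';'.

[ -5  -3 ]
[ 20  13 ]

REF = [-5 -3; 0 1]

Forward elimination:
R2 <- R2 - (-4)*R1:  [ 0  1 ]
Row echelon form:
[ -5  -3 ]
[  0   1 ]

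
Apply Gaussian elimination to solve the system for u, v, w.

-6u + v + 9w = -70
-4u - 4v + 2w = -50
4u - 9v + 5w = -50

(5, 5, -5)

Forward elimination on [A|b]:
R2 <- R2 - (2/3)*R1:  [     0  -14/3     -4  -10/3 ]
R3 <- R3 - (-2/3)*R1:  [      0   -25/3      11  -290/3 ]
R3 <- R3 - (25/14)*R2:  [      0       0   127/7  -635/7 ]
Row echelon form:
[ -6      1      9  |     -70 ]
[  0  -14/3     -4  |   -10/3 ]
[  0      0  127/7  |  -635/7 ]
Back-substitution:
w = (-635/7) / (127/7) = -5
v = (-10/3 - (-4)*(-5)) / (-14/3) = 5
u = (-70 - (1)*(5) - (9)*(-5)) / -6 = 5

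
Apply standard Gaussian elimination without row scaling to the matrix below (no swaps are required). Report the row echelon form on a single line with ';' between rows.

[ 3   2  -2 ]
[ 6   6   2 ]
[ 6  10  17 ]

Forward elimination:
R2 <- R2 - (2)*R1:  [ 0  2  6 ]
R3 <- R3 - (2)*R1:  [  0   6  21 ]
R3 <- R3 - (3)*R2:  [ 0  0  3 ]
Row echelon form:
[ 3  2  -2 ]
[ 0  2   6 ]
[ 0  0   3 ]

REF = [3 2 -2; 0 2 6; 0 0 3]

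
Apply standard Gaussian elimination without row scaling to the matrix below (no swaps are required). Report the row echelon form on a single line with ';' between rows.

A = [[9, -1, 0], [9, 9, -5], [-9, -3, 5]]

Forward elimination:
R2 <- R2 - (1)*R1:  [  0  10  -5 ]
R3 <- R3 - (-1)*R1:  [  0  -4   5 ]
R3 <- R3 - (-2/5)*R2:  [ 0  0  3 ]
Row echelon form:
[ 9  -1   0 ]
[ 0  10  -5 ]
[ 0   0   3 ]

REF = [9 -1 0; 0 10 -5; 0 0 3]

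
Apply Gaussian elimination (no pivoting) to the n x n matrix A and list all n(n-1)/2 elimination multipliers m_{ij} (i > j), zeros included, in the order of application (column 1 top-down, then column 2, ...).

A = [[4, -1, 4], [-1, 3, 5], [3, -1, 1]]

multipliers: -1/4, 3/4, -1/11

Forward elimination:
R2 <- R2 - (-1/4)*R1:  [    0  11/4     6 ]
R3 <- R3 - (3/4)*R1:  [    0  -1/4    -2 ]
R3 <- R3 - (-1/11)*R2:  [      0       0  -16/11 ]
Multipliers (in order of application): m_{21} = -1/4, m_{31} = 3/4, m_{32} = -1/11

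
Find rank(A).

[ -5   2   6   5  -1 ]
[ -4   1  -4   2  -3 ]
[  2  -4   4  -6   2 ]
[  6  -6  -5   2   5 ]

rank(A) = 4

Row reduction:
R2 <- R2 - (4/5)*R1:  [     0   -3/5  -44/5     -2  -11/5 ]
R3 <- R3 - (-2/5)*R1:  [     0  -16/5   32/5     -4    8/5 ]
R4 <- R4 - (-6/5)*R1:  [     0  -18/5   11/5      8   19/5 ]
R3 <- R3 - (16/3)*R2:  [     0      0  160/3   20/3   40/3 ]
R4 <- R4 - (6)*R2:  [  0   0  55  20  17 ]
R4 <- R4 - (33/32)*R3:  [     0      0      0  105/8   13/4 ]
Row echelon form:
[ -5     2      6      5     -1 ]
[  0  -3/5  -44/5     -2  -11/5 ]
[  0     0  160/3   20/3   40/3 ]
[  0     0      0  105/8   13/4 ]
Nonzero rows / pivot columns: 4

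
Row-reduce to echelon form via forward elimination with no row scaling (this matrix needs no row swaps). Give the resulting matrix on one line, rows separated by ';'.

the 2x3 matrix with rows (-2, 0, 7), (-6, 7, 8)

Forward elimination:
R2 <- R2 - (3)*R1:  [   0    7  -13 ]
Row echelon form:
[ -2  0    7 ]
[  0  7  -13 ]

REF = [-2 0 7; 0 7 -13]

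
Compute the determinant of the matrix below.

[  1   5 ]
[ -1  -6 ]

Forward elimination:
R2 <- R2 - (-1)*R1:  [  0  -1 ]
Upper-triangular form:
[ 1   5 ]
[ 0  -1 ]
det(A) = (-1)^0 * (1) * (-1) = -1  (0 row swaps -> sign +1)

det(A) = -1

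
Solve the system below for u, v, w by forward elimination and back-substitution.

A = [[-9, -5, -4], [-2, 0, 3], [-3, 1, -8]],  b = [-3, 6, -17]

(0, -1, 2)

Forward elimination on [A|b]:
R2 <- R2 - (2/9)*R1:  [    0  10/9  35/9  20/3 ]
R3 <- R3 - (1/3)*R1:  [     0    8/3  -20/3    -16 ]
R3 <- R3 - (12/5)*R2:  [   0    0  -16  -32 ]
Row echelon form:
[ -9    -5    -4  |    -3 ]
[  0  10/9  35/9  |  20/3 ]
[  0     0   -16  |   -32 ]
Back-substitution:
w = (-32) / -16 = 2
v = (20/3 - (35/9)*(2)) / (10/9) = -1
u = (-3 - (-5)*(-1) - (-4)*(2)) / -9 = 0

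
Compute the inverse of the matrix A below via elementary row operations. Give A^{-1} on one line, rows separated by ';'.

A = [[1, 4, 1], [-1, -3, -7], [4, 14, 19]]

Gauss-Jordan on [A | I]:
R2 <- R2 - (-1)*R1:  [  0   1  -6  |   1   1   0 ]
R3 <- R3 - (4)*R1:  [  0  -2  15  |  -4   0   1 ]
R1 <- R1 - (4)*R2:  [  1   0  25  |  -3  -4   0 ]
R3 <- R3 - (-2)*R2:  [  0   0   3  |  -2   2   1 ]
R3 <- (1/3)*R3:  [    0     0     1  |  -2/3   2/3   1/3 ]
R1 <- R1 - (25)*R3:  [     1      0      0  |   41/3  -62/3  -25/3 ]
R2 <- R2 - (-6)*R3:  [  0   1   0  |  -3   5   2 ]
Right block of [I | A^{-1}] is the inverse:
[ 41/3  -62/3  -25/3 ]
[   -3      5      2 ]
[ -2/3    2/3    1/3 ]

inverse = [41/3 -62/3 -25/3; -3 5 2; -2/3 2/3 1/3]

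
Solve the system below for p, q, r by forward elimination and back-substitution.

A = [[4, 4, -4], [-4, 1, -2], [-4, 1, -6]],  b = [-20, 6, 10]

(-2, -4, -1)

Forward elimination on [A|b]:
R2 <- R2 - (-1)*R1:  [   0    5   -6  -14 ]
R3 <- R3 - (-1)*R1:  [   0    5  -10  -10 ]
R3 <- R3 - (1)*R2:  [  0   0  -4   4 ]
Row echelon form:
[ 4  4  -4  |  -20 ]
[ 0  5  -6  |  -14 ]
[ 0  0  -4  |    4 ]
Back-substitution:
r = (4) / -4 = -1
q = (-14 - (-6)*(-1)) / 5 = -4
p = (-20 - (4)*(-4) - (-4)*(-1)) / 4 = -2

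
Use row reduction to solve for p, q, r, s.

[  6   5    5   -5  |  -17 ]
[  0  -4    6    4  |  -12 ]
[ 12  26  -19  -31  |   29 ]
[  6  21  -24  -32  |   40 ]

(3, -2, -4, 1)

Forward elimination on [A|b]:
R3 <- R3 - (2)*R1:  [   0   16  -29  -21   63 ]
R4 <- R4 - (1)*R1:  [   0   16  -29  -27   57 ]
R3 <- R3 - (-4)*R2:  [  0   0  -5  -5  15 ]
R4 <- R4 - (-4)*R2:  [   0    0   -5  -11    9 ]
R4 <- R4 - (1)*R3:  [  0   0   0  -6  -6 ]
Row echelon form:
[ 6   5   5  -5  |  -17 ]
[ 0  -4   6   4  |  -12 ]
[ 0   0  -5  -5  |   15 ]
[ 0   0   0  -6  |   -6 ]
Back-substitution:
s = (-6) / -6 = 1
r = (15 - (-5)*(1)) / -5 = -4
q = (-12 - (6)*(-4) - (4)*(1)) / -4 = -2
p = (-17 - (5)*(-2) - (5)*(-4) - (-5)*(1)) / 6 = 3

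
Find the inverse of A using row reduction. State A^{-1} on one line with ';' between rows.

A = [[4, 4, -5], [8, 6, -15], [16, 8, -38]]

inverse = [27/4 -7 15/8; -4 9/2 -5/4; 2 -2 1/2]

Gauss-Jordan on [A | I]:
R1 <- (1/4)*R1:  [    1     1  -5/4  |   1/4     0     0 ]
R2 <- R2 - (8)*R1:  [  0  -2  -5  |  -2   1   0 ]
R3 <- R3 - (16)*R1:  [   0   -8  -18  |   -4    0    1 ]
R2 <- (1/-2)*R2:  [    0     1   5/2  |     1  -1/2     0 ]
R1 <- R1 - (1)*R2:  [     1      0  -15/4  |   -3/4    1/2      0 ]
R3 <- R3 - (-8)*R2:  [  0   0   2  |   4  -4   1 ]
R3 <- (1/2)*R3:  [   0    0    1  |    2   -2  1/2 ]
R1 <- R1 - (-15/4)*R3:  [    1     0     0  |  27/4    -7  15/8 ]
R2 <- R2 - (5/2)*R3:  [    0     1     0  |    -4   9/2  -5/4 ]
Right block of [I | A^{-1}] is the inverse:
[ 27/4   -7  15/8 ]
[   -4  9/2  -5/4 ]
[    2   -2   1/2 ]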